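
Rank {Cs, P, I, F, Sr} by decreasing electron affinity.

F > I > P > Cs > Sr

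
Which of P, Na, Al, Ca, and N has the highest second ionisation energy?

Na

The second ionization energy removes an electron from the +1 ion. For each element: P⁺ still has 4 valence electrons; Na⁺ is the bare [Ne] core; Al⁺ still has 2 valence electrons; Ca⁺ still has 1 valence electron; N⁺ still has 4 valence electrons.
Core electrons are held far more tightly than valence electrons, so Na tops the IE_2 order.
Valence configurations: P⁺ [Ne]3s²3p², Al⁺ [Ne]3s², Ca⁺ [Ar]4s¹, N⁺ [He]2s²2p².
The numbers (kJ/mol): P 1907, Na 4562, Al 1817, Ca 1145, N 2856.
Overall IE_2 order: Ca < Al < P < N < Na.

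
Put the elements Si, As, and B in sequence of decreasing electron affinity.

Si > As > B

B is in period 2, group 13; Si is in period 3, group 14; As is in period 4, group 15.
Electron affinity generally becomes more exothermic across a period toward the halogens and less exothermic down a group.
These sit on a diagonal, where the across-period and down-group effects partly cancel.
As > B: period and group pull opposite ways; the across-period shift dominates (78 vs 27 kJ/mol).
Si > As: period and group pull opposite ways; the down-group shift dominates (134 vs 78 kJ/mol).
For reference (kJ/mol): B 27, Si 134, As 78.
So from highest to lowest: Si > As > B.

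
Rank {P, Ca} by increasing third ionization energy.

P < Ca

Consider each +2 ion: P²⁺ still has 3 valence electrons; Ca²⁺ is the bare [Ar] core.
Pulling an electron out of a noble-gas core costs far more than removing a remaining valence electron, so Ca sits at the high end of IE_3.
The numbers (kJ/mol): P 2914, Ca 4912.
Overall IE_3 order: P < Ca.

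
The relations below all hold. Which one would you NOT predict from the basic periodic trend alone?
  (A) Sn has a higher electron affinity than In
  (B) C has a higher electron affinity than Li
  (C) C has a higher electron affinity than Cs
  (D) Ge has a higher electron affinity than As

(D)

The general trend: electron affinity increases across a period and decreases down a group.
(A) Sn (period 5, group 14) vs In (period 5, group 13): the stated order agrees with the simple trend.
(B) C (period 2, group 14) vs Li (period 2, group 1): the stated order agrees with the simple trend.
(C) C (period 2, group 14) vs Cs (period 6, group 1): the stated order agrees with the simple trend.
(D) Ge (period 4, group 14) vs As (period 4, group 15): the stated order contradicts the simple trend.
The exception is (D): adding an electron to As's half-filled 4p³ is unfavourable, so Ge (4p²) has the more exothermic EA.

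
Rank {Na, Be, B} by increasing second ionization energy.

Be < B < Na

IE_2 is the cost of taking one more electron from the +1 cation: Na⁺ is the bare [Ne] core; Be⁺ still has 1 valence electron; B⁺ still has 2 valence electrons.
Pulling an electron out of a noble-gas core costs far more than removing a remaining valence electron, so Na sits at the high end of IE_2.
Valence configurations: Be⁺ [He]2s¹, B⁺ [He]2s².
Tabulated IE_2 (kJ/mol): Na 4562, Be 1757, B 2427.
Putting it together, IE_2: Be < B < Na.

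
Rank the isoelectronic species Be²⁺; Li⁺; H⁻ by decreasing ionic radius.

H⁻ > Li⁺ > Be²⁺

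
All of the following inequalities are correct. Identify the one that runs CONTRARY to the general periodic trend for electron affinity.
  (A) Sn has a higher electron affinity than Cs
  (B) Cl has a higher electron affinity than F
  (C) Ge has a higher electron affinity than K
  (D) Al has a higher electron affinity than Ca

The general trend: electron affinity increases across a period and decreases down a group.
(A) Sn (period 5, group 14) vs Cs (period 6, group 1): the stated order agrees with the simple trend.
(B) Cl (period 3, group 17) vs F (period 2, group 17): the stated order contradicts the simple trend.
(C) Ge (period 4, group 14) vs K (period 4, group 1): the stated order agrees with the simple trend.
(D) Al (period 3, group 13) vs Ca (period 4, group 2): the stated order agrees with the simple trend.
The exception is (B): F's small 2p subshell makes the incoming electron feel strong e⁻–e⁻ repulsion, so Cl actually releases more energy on gaining an electron.

(B)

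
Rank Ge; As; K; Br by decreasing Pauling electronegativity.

Br > As > Ge > K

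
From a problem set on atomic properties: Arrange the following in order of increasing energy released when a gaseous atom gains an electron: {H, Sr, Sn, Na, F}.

Sr < Na < H < Sn < F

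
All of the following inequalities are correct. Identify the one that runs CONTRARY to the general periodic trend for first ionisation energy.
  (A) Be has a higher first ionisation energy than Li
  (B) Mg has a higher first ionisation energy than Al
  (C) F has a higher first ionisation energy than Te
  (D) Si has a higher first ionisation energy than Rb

The general trend: first ionisation energy increases across a period and decreases down a group.
(A) Be (period 2, group 2) vs Li (period 2, group 1): the stated order agrees with the simple trend.
(B) Mg (period 3, group 2) vs Al (period 3, group 13): the stated order contradicts the simple trend.
(C) F (period 2, group 17) vs Te (period 5, group 16): the stated order agrees with the simple trend.
(D) Si (period 3, group 14) vs Rb (period 5, group 1): the stated order agrees with the simple trend.
The exception is (B): Al's single 3p electron is easier to remove than one from Mg's filled 3s².

(B)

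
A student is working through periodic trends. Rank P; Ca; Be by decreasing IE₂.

P, Be, Ca

Consider each +1 ion: P⁺ still has 4 valence electrons; Ca⁺ still has 1 valence electron; Be⁺ still has 1 valence electron.
All are still removing valence electrons, so compare the +1 ions as you would atoms: IE_2 generally rises across a period (higher Z_eff) and falls down a group (larger shell), subject to the usual subshell exceptions.
Valence configurations: P⁺ [Ne]3s²3p², Ca⁺ [Ar]4s¹, Be⁺ [He]2s¹.
Tabulated IE_2 (kJ/mol): P 1907, Ca 1145, Be 1757.
Putting it together, IE_2: Ca < Be < P.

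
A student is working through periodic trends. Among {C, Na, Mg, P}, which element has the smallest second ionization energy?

Mg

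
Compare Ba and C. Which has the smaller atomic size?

C is in period 2, group 14; Ba is in period 6, group 2.
Moving right in a period, electrons are added to the same shell under a stronger nuclear pull, so atoms get smaller; moving down, a new shell is opened and atoms get larger.
These span different periods and groups, so the two trends combine.
Ba > C: both effects reinforce here, so Ba is clearly the larger of the two.
Approximate values (pm): C 75, Ba 196.
So C has the smaller atomic size (C < Ba).

C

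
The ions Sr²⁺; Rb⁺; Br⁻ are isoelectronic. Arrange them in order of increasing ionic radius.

All of these have 36 electrons, so size is governed by nuclear charge alone: the more protons, the stronger the pull on the same electron cloud, and the smaller the ion.
Nuclear charges: Sr²⁺ (Z=38), Rb⁺ (Z=37), Br⁻ (Z=35).
Smallest to largest: Sr²⁺ < Rb⁺ < Br⁻.

Sr²⁺, Rb⁺, Br⁻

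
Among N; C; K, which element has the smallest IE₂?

C

After 1 electron has been removed, what remains? N⁺ still has 4 valence electrons; C⁺ still has 3 valence electrons; K⁺ is the bare [Ar] core.
Pulling an electron out of a noble-gas core costs far more than removing a remaining valence electron, so K sits at the high end of IE_2.
Valence configurations: N⁺ [He]2s²2p², C⁺ [He]2s²2p¹.
Approximate IE_2 values (kJ/mol): N 2856, C 2353, K 3052.
Overall IE_2 order: C < N < K.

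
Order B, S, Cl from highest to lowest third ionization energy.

IE_3 is the cost of taking one more electron from the +2 cation: B²⁺ still has 1 valence electron; S²⁺ still has 4 valence electrons; Cl²⁺ still has 5 valence electrons.
All are still removing valence electrons, so compare the +2 ions as you would atoms: IE_3 generally rises across a period (higher Z_eff) and falls down a group (larger shell), subject to the usual subshell exceptions.
Valence configurations: B²⁺ [He]2s¹, S²⁺ [Ne]3s²3p², Cl²⁺ [Ne]3s²3p³.
The numbers (kJ/mol): B 3660, S 3357, Cl 3822.
So the third ionization energies run S < B < Cl.

Cl > B > S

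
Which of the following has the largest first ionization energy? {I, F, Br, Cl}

F is in period 2, group 17; Cl is in period 3, group 17; Br is in period 4, group 17; I is in period 5, group 17.
Across a period the outer electron is held more tightly (higher IE₁); down a group it sits in a higher shell, more shielded, and comes off more easily.
All are in group 17, so first ionization energy increases up the group.
The largest first ionization energy among these belongs to F.

F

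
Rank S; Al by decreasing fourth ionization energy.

Al, S

Consider each +3 ion: S³⁺ still has 3 valence electrons; Al³⁺ is the bare [Ne] core.
Core electrons are held far more tightly than valence electrons, so Al tops the IE_4 order.
Approximate IE_4 values (kJ/mol): S 4556, Al 11577.
So the fourth ionization energies run S < Al.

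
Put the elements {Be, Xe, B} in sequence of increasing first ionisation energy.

B < Be < Xe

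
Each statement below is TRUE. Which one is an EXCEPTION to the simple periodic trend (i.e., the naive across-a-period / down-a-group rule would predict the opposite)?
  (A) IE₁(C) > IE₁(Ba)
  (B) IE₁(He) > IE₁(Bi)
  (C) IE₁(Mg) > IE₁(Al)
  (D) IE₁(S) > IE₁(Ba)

The general trend: first ionisation energy increases across a period and decreases down a group.
(A) C (period 2, group 14) vs Ba (period 6, group 2): the stated order agrees with the simple trend.
(B) He (period 1, group 18) vs Bi (period 6, group 15): the stated order agrees with the simple trend.
(C) Mg (period 3, group 2) vs Al (period 3, group 13): the stated order contradicts the simple trend.
(D) S (period 3, group 16) vs Ba (period 6, group 2): the stated order agrees with the simple trend.
The exception is (C): Al's single 3p electron is easier to remove than one from Mg's filled 3s².

(C)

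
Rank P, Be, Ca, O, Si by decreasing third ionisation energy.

After 2 electrons have been removed, what remains? P²⁺ still has 3 valence electrons; Be²⁺ is the bare [He] core; Ca²⁺ is the bare [Ar] core; O²⁺ still has 4 valence electrons; Si²⁺ still has 2 valence electrons.
Usually core removal costs more than valence removal, but here the competition is close: a tightly held n=2 valence electron can cost more to remove than an n=3 core electron, so the actual values have to decide it.
Valence configurations: P²⁺ [Ne]3s²3p¹, O²⁺ [He]2s²2p², Si²⁺ [Ne]3s².
P²⁺ loses a lone 3p electron whereas Si²⁺ must break into a filled 3s² pair, so IE_3(Si) > IE_3(P) even though P has the higher nuclear charge.
Tabulated IE_3 (kJ/mol): P 2914, Be 14849, Ca 4912, O 5300, Si 3232.
Hence IE_3: P < Si < Ca < O < Be.

Be > O > Ca > Si > P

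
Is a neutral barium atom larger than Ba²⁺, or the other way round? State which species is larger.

Forming Ba²⁺ removes 2 electrons from Ba. Fewer electrons for the same nuclear charge means less shielding and a higher Z_eff on the remaining electrons, and for main-group metals the entire outer shell is lost.
A cation is smaller than its parent atom: Ba²⁺ < Ba.

Ba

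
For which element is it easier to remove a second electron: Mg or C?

Mg

IE_2 is the cost of taking one more electron from the +1 cation: Mg⁺ still has 1 valence electron; C⁺ still has 3 valence electrons.
All are still removing valence electrons, so compare the +1 ions as you would atoms: IE_2 generally rises across a period (higher Z_eff) and falls down a group (larger shell), subject to the usual subshell exceptions.
Valence configurations: Mg⁺ [Ne]3s¹, C⁺ [He]2s²2p¹.
Approximate IE_2 values (kJ/mol): Mg 1451, C 2353.
Overall IE_2 order: Mg < C.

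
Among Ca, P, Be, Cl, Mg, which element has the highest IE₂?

Cl

IE_2 is the cost of taking one more electron from the +1 cation: Ca⁺ still has 1 valence electron; P⁺ still has 4 valence electrons; Be⁺ still has 1 valence electron; Cl⁺ still has 6 valence electrons; Mg⁺ still has 1 valence electron.
All are still removing valence electrons, so compare the +1 ions as you would atoms: IE_2 generally rises across a period (higher Z_eff) and falls down a group (larger shell), subject to the usual subshell exceptions.
Valence configurations: Ca⁺ [Ar]4s¹, P⁺ [Ne]3s²3p², Be⁺ [He]2s¹, Cl⁺ [Ne]3s²3p⁴, Mg⁺ [Ne]3s¹.
Tabulated IE_2 (kJ/mol): Ca 1145, P 1907, Be 1757, Cl 2298, Mg 1451.
Hence IE_2: Ca < Mg < Be < P < Cl.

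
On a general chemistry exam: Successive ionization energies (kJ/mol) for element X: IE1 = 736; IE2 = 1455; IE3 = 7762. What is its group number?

Group 2

Look for the largest jump between consecutive ionization energies: IE3/IE2 ≈ 5.3, far larger than any earlier ratio.
That jump marks the point where a core electron is being removed. So the atom has 2 valence electrons.
A main-group element with 2 valence electrons is in group 2.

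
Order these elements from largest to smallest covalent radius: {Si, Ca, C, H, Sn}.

Ca > Sn > Si > C > H

Moving right in a period, electrons are added to the same shell under a stronger nuclear pull, so atoms get smaller; moving down, a new shell is opened and atoms get larger.
Here both period and group differ, so the two effects have to be weighed against each other.
C > H: period and group pull opposite ways; the down-group shift dominates (75 vs 32 pm).
Si > C: Si sits below C in group 14, so the down-group effect alone puts Si larger.
Sn > Si: Sn sits below Si in group 14, so the down-group effect alone puts Sn larger.
Ca > Sn: period and group pull opposite ways; the across-period shift dominates (171 vs 140 pm).
For reference (pm): H 32, C 75, Si 116, Ca 171, Sn 140.
So from largest to smallest: Ca > Sn > Si > C > H.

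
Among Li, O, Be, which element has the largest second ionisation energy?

Li

Consider each +1 ion: Li⁺ is the bare [He] core; O⁺ still has 5 valence electrons; Be⁺ still has 1 valence electron.
Core electrons are held far more tightly than valence electrons, so Li tops the IE_2 order.
Valence configurations: O⁺ [He]2s²2p³, Be⁺ [He]2s¹.
The numbers (kJ/mol): Li 7298, O 3388, Be 1757.
Overall IE_2 order: Be < O < Li.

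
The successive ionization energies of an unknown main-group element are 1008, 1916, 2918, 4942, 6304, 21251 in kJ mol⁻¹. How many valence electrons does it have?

Look for the largest jump between consecutive ionization energies: IE6/IE5 ≈ 3.4, far larger than any earlier ratio.
That jump marks the point where a core electron is being removed. So the atom has 5 valence electrons.

5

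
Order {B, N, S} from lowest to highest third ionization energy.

S < B < N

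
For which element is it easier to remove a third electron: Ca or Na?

Consider each +2 ion: Ca²⁺ is the bare [Ar] core; Na²⁺ is already 1 electron into the core.
All of these are removing an electron from a noble-gas core or deeper; the smaller core (lower principal quantum number) is held far more tightly, and within a period the higher nuclear charge binds the same core more tightly.
The numbers (kJ/mol): Ca 4912, Na 6910.
So the third ionization energies run Ca < Na.

Ca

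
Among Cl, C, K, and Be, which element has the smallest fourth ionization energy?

IE_4 is the cost of taking one more electron from the +3 cation: Cl³⁺ still has 4 valence electrons; C³⁺ still has 1 valence electron; K³⁺ is already 2 electrons into the core; Be³⁺ is already 1 electron into the core.
Usually core removal costs more than valence removal, but here the competition is close: a tightly held n=2 valence electron can cost more to remove than an n=3 core electron, so the actual values have to decide it.
Valence configurations: Cl³⁺ [Ne]3s²3p², C³⁺ [He]2s¹.
Tabulated IE_4 (kJ/mol): Cl 5159, C 6223, K 5877, Be 21007.
Putting it together, IE_4: Cl < K < C < Be.

Cl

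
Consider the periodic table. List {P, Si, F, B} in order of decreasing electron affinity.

B is in period 2, group 13; F is in period 2, group 17; Si is in period 3, group 14; P is in period 3, group 15.
Atoms with high Z_eff and room in the valence shell (especially the halogens) have the most exothermic electron affinities.
Neither a single period nor a single group — weigh both effects.
P > B: the two effects oppose for this pair; the across-period effect wins (72 vs 27 kJ/mol).
Si > P: this pair runs against the simple trend — see the exception note.
F > Si: relative to Si, both the across-period and down-group shifts push F's electron affinity up.
Note the exception: Si has a higher electron affinity than P, contrary to the simple trend — adding an electron to P's half-filled 3p³ is unfavourable, so Si (3p²) has the more exothermic EA.
Approximate values (kJ/mol): B 27, F 328, Si 134, P 72.
So from highest to lowest: F > Si > P > B.

F > Si > P > B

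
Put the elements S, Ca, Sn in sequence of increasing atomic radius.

S is in period 3, group 16; Ca is in period 4, group 2; Sn is in period 5, group 14.
Moving right in a period, electrons are added to the same shell under a stronger nuclear pull, so atoms get smaller; moving down, a new shell is opened and atoms get larger.
Neither a single period nor a single group — weigh both effects.
Sn > S: both effects reinforce here, so Sn is clearly the larger of the two.
Ca > Sn: period and group pull opposite ways; the across-period shift dominates (171 vs 140 pm).
Approximate values (pm): S 103, Ca 171, Sn 140.
So from smallest to largest: S < Sn < Ca.

S, Sn, Ca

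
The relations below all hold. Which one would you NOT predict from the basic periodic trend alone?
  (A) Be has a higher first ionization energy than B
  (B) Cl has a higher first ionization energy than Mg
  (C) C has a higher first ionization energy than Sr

The general trend: first ionization energy increases across a period and decreases down a group.
(A) Be (period 2, group 2) vs B (period 2, group 13): the stated order contradicts the simple trend.
(B) Cl (period 3, group 17) vs Mg (period 3, group 2): the stated order agrees with the simple trend.
(C) C (period 2, group 14) vs Sr (period 5, group 2): the stated order agrees with the simple trend.
The exception is (A): removing B's lone 2p electron is easier than breaking Be's filled 2s².

(A)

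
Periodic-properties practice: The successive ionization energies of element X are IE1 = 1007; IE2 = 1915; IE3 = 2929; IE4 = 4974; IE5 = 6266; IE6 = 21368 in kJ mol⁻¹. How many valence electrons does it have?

5

Look for the largest jump between consecutive ionization energies: IE6/IE5 ≈ 3.4, far larger than any earlier ratio.
That jump marks the point where a core electron is being removed. So the atom has 5 valence electrons.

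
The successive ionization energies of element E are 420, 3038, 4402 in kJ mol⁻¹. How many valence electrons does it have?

1

Look for the largest jump between consecutive ionization energies: IE2/IE1 ≈ 7.2, far larger than any earlier ratio.
That jump marks the point where a core electron is being removed. So the atom has 1 valence electron.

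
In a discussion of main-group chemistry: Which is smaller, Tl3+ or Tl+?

Tl3+

Both ions have Z = 81 protons, but Tl3+ has lost more electrons, so its remaining electrons feel a larger effective nuclear charge per electron and are pulled in more tightly.
Higher positive charge → smaller ion, so Tl+ > Tl3+.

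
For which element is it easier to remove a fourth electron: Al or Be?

Al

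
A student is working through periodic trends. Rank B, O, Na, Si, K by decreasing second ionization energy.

The second ionization energy removes an electron from the +1 ion. For each element: B⁺ still has 2 valence electrons; O⁺ still has 5 valence electrons; Na⁺ is the bare [Ne] core; Si⁺ still has 3 valence electrons; K⁺ is the bare [Ar] core.
Usually core removal costs more than valence removal, but here the competition is close: a tightly held n=2 valence electron can cost more to remove than an n=3 core electron, so the actual values have to decide it.
Valence configurations: B⁺ [He]2s², O⁺ [He]2s²2p³, Si⁺ [Ne]3s²3p¹.
Approximate IE_2 values (kJ/mol): B 2427, O 3388, Na 4562, Si 1577, K 3052.
Overall IE_2 order: Si < B < K < O < Na.

Na > O > K > B > Si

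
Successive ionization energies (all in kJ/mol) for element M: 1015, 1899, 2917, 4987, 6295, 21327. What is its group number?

Look for the largest jump between consecutive ionization energies: IE6/IE5 ≈ 3.4, far larger than any earlier ratio.
That jump marks the point where a core electron is being removed. So the atom has 5 valence electrons.
A main-group element with 5 valence electrons is in group 15.

Group 15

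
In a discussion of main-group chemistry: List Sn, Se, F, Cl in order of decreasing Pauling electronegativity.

F is in period 2, group 17; Cl is in period 3, group 17; Se is in period 4, group 16; Sn is in period 5, group 14.
EN rises left→right (higher Z_eff, smaller atoms) and falls top→bottom (larger, more shielded atoms).
Here both period and group differ, so the two effects have to be weighed against each other.
Se > Sn: relative to Sn, both the across-period and down-group shifts push Se's electronegativity up.
Cl > Se: relative to Se, both the across-period and down-group shifts push Cl's electronegativity up.
F > Cl: they share group 17; the group trend gives F the larger value.
For reference (Pauling): F 3.98, Cl 3.16, Se 2.55, Sn 1.96.
So from highest to lowest: F > Cl > Se > Sn.

F > Cl > Se > Sn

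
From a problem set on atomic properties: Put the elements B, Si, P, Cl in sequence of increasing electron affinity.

B is in period 2, group 13; Si is in period 3, group 14; P is in period 3, group 15; Cl is in period 3, group 17.
EA tends to increase across a period and decrease down a group, though the pattern is less regular than for IE or radius.
Here both period and group differ, so the two effects have to be weighed against each other.
P > B: period and group pull opposite ways; the across-period shift dominates (72 vs 27 kJ/mol).
Si > P: this pair runs against the simple trend — see the exception note.
Cl > Si: Cl lies to the right of Si in period 3, so the across-period effect alone puts Cl higher.
Note the exception: Si has a higher electron affinity than P, contrary to the simple trend — adding an electron to P's half-filled 3p³ is unfavourable, so Si (3p²) has the more exothermic EA.
Approximate values (kJ/mol): B 27, Si 134, P 72, Cl 349.
So from lowest to highest: B < P < Si < Cl.

B, P, Si, Cl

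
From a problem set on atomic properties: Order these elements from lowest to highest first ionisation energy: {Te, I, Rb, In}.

Rb is in period 5, group 1; In is in period 5, group 13; Te is in period 5, group 16; I is in period 5, group 17.
First ionization energy rises across a period (greater Z_eff holds electrons more tightly) and falls down a group (valence electrons are farther from the nucleus).
All lie in period 5, so first ionization energy increases left to right.
So from lowest to highest: Rb < In < Te < I.

Rb < In < Te < I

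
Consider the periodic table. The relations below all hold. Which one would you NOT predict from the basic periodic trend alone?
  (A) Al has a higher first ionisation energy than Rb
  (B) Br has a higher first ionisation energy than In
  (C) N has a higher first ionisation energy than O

(C)

The general trend: first ionisation energy increases across a period and decreases down a group.
(A) Al (period 3, group 13) vs Rb (period 5, group 1): the stated order agrees with the simple trend.
(B) Br (period 4, group 17) vs In (period 5, group 13): the stated order agrees with the simple trend.
(C) N (period 2, group 15) vs O (period 2, group 16): the stated order contradicts the simple trend.
The exception is (C): pairing an electron in O's 2p⁴ costs repulsion energy, so O ionizes more easily than half-filled N (2p³).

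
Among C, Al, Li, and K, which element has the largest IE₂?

Li

After 1 electron has been removed, what remains? C⁺ still has 3 valence electrons; Al⁺ still has 2 valence electrons; Li⁺ is the bare [He] core; K⁺ is the bare [Ar] core.
Breaking into a closed-shell core is much more expensive than removing a leftover valence electron — K and Li have the largest IE_2 here.
Valence configurations: C⁺ [He]2s²2p¹, Al⁺ [Ne]3s².
Tabulated IE_2 (kJ/mol): C 2353, Al 1817, Li 7298, K 3052.
Hence IE_2: Al < C < K < Li.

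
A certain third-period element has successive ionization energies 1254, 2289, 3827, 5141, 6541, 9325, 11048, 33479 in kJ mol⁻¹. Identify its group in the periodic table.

Look for the largest jump between consecutive ionization energies: IE8/IE7 ≈ 3.0, far larger than any earlier ratio.
That jump marks the point where a core electron is being removed. So the atom has 7 valence electrons.
A main-group element with 7 valence electrons is in group 17.

Group 17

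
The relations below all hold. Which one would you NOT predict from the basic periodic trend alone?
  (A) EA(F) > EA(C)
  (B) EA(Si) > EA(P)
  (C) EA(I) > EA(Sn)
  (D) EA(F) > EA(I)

(B)

The general trend: electron affinity increases across a period and decreases down a group.
(A) F (period 2, group 17) vs C (period 2, group 14): the stated order agrees with the simple trend.
(B) Si (period 3, group 14) vs P (period 3, group 15): the stated order contradicts the simple trend.
(C) I (period 5, group 17) vs Sn (period 5, group 14): the stated order agrees with the simple trend.
(D) F (period 2, group 17) vs I (period 5, group 17): the stated order agrees with the simple trend.
The exception is (B): adding an electron to P's half-filled 3p³ is unfavourable, so Si (3p²) has the more exothermic EA.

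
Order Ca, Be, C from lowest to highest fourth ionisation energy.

C < Ca < Be

The fourth ionization energy removes an electron from the +3 ion. For each element: Ca³⁺ is already 1 electron into the core; Be³⁺ is already 1 electron into the core; C³⁺ still has 1 valence electron.
Breaking into a closed-shell core is much more expensive than removing a leftover valence electron — Ca and Be have the largest IE_4 here.
Tabulated IE_4 (kJ/mol): Ca 6491, Be 21007, C 6223.
So the fourth ionization energies run C < Ca < Be.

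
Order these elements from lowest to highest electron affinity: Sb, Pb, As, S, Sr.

Sr < Pb < As < Sb < S

EA tends to increase across a period and decrease down a group, though the pattern is less regular than for IE or radius.
Here both period and group differ, so the two effects have to be weighed against each other.
Pb > Sr: period and group pull opposite ways; the across-period shift dominates (35 vs 5 kJ/mol).
As > Pb: both effects reinforce here, so As is clearly the higher of the two.
Sb > As: this pair runs against the simple trend — see the exception note.
S > Sb: relative to Sb, both the across-period and down-group shifts push S's electron affinity up.
Note the exception: Sb has a higher electron affinity than As, contrary to the simple trend — both are half-filled np³, but the pairing/repulsion penalty for the added electron shrinks as the p orbitals become larger and more diffuse down the group, and for Sb that outweighs the weaker nuclear attraction.
Approximate values (kJ/mol): S 200, As 78, Sr 5, Sb 103, Pb 35.
So from lowest to highest: Sr < Pb < As < Sb < S.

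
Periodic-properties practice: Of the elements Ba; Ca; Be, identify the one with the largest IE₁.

Removing the outermost electron gets harder across a period and easier down a group.
All are in group 2, so first ionization energy increases up the group.
The largest IE₁ among these belongs to Be.

Be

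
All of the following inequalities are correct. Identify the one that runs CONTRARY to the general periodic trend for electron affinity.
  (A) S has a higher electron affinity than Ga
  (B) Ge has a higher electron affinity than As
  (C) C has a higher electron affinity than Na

(B)

The general trend: electron affinity increases across a period and decreases down a group.
(A) S (period 3, group 16) vs Ga (period 4, group 13): the stated order agrees with the simple trend.
(B) Ge (period 4, group 14) vs As (period 4, group 15): the stated order contradicts the simple trend.
(C) C (period 2, group 14) vs Na (period 3, group 1): the stated order agrees with the simple trend.
The exception is (B): adding an electron to As's half-filled 4p³ is unfavourable, so Ge (4p²) has the more exothermic EA.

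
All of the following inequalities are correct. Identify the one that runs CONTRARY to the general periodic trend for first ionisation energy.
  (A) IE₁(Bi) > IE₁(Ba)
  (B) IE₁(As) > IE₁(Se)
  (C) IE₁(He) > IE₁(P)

(B)

The general trend: first ionisation energy increases across a period and decreases down a group.
(A) Bi (period 6, group 15) vs Ba (period 6, group 2): the stated order agrees with the simple trend.
(B) As (period 4, group 15) vs Se (period 4, group 16): the stated order contradicts the simple trend.
(C) He (period 1, group 18) vs P (period 3, group 15): the stated order agrees with the simple trend.
The exception is (B): Se (4p⁴) ionizes more easily than half-filled As (4p³).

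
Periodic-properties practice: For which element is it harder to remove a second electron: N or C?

IE_2 is the cost of taking one more electron from the +1 cation: N⁺ still has 4 valence electrons; C⁺ still has 3 valence electrons.
All are still removing valence electrons, so compare the +1 ions as you would atoms: IE_2 generally rises across a period (higher Z_eff) and falls down a group (larger shell), subject to the usual subshell exceptions.
Valence configurations: N⁺ [He]2s²2p², C⁺ [He]2s²2p¹.
Tabulated IE_2 (kJ/mol): N 2856, C 2353.
Hence IE_2: C < N.

N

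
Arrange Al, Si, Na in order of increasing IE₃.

Al < Si < Na

IE_3 is the cost of taking one more electron from the +2 cation: Al²⁺ still has 1 valence electron; Si²⁺ still has 2 valence electrons; Na²⁺ is already 1 electron into the core.
Pulling an electron out of a noble-gas core costs far more than removing a remaining valence electron, so Na sits at the high end of IE_3.
Valence configurations: Al²⁺ [Ne]3s¹, Si²⁺ [Ne]3s².
Approximate IE_3 values (kJ/mol): Al 2745, Si 3232, Na 6910.
Hence IE_3: Al < Si < Na.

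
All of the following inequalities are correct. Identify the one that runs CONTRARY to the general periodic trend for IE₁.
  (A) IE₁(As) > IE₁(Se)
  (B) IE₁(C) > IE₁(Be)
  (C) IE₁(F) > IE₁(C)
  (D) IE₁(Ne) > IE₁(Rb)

The general trend: IE₁ increases across a period and decreases down a group.
(A) As (period 4, group 15) vs Se (period 4, group 16): the stated order contradicts the simple trend.
(B) C (period 2, group 14) vs Be (period 2, group 2): the stated order agrees with the simple trend.
(C) F (period 2, group 17) vs C (period 2, group 14): the stated order agrees with the simple trend.
(D) Ne (period 2, group 18) vs Rb (period 5, group 1): the stated order agrees with the simple trend.
The exception is (A): Se (4p⁴) ionizes more easily than half-filled As (4p³).

(A)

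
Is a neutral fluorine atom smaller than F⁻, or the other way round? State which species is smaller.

Forming F⁻ adds 1 electron to F. More electron–electron repulsion in the same shell, with unchanged nuclear charge, lets the cloud expand.
An anion is larger than its parent atom: F⁻ > F.

F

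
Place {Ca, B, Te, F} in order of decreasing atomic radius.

Atomic radius shrinks across a period as nuclear charge pulls the same shell inward, and grows down a group as new shells are added.
Here both period and group differ, so the two effects have to be weighed against each other.
B > F: B lies to the left of F in period 2, so the across-period effect alone puts B larger.
Te > B: the two effects oppose for this pair; the down-group effect wins (136 vs 85 pm).
Ca > Te: the two effects oppose for this pair; the across-period effect wins (171 vs 136 pm).
For reference (pm): B 85, F 64, Ca 171, Te 136.
So from largest to smallest: Ca > Te > B > F.

Ca, Te, B, F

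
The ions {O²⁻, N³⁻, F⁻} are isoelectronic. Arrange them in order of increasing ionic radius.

F⁻, O²⁻, N³⁻

All of these have 10 electrons, so size is governed by nuclear charge alone: the more protons, the stronger the pull on the same electron cloud, and the smaller the ion.
Nuclear charges: F⁻ (Z=9), O²⁻ (Z=8), N³⁻ (Z=7).
Smallest to largest: F⁻ < O²⁻ < N³⁻.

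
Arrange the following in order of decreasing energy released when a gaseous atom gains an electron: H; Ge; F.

H is in period 1, group 1; F is in period 2, group 17; Ge is in period 4, group 14.
Adding an electron releases more energy for atoms nearer the top right (short of the noble gases).
Neither a single period nor a single group — weigh both effects.
Ge > H: the two effects oppose for this pair; the across-period effect wins (119 vs 73 kJ/mol).
F > Ge: both effects reinforce here, so F is clearly the higher of the two.
Approximate values (kJ/mol): H 73, F 328, Ge 119.
So from highest to lowest: F > Ge > H.

F, Ge, H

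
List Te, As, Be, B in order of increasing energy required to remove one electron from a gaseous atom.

B < Te < Be < As

Be is in period 2, group 2; B is in period 2, group 13; As is in period 4, group 15; Te is in period 5, group 16.
Across a period the outer electron is held more tightly (higher IE₁); down a group it sits in a higher shell, more shielded, and comes off more easily.
Here both period and group differ, so the two effects have to be weighed against each other.
Te > B: period and group pull opposite ways; the across-period shift dominates (869 vs 801 kJ/mol).
Be > Te: the two effects oppose for this pair; the down-group effect wins (900 vs 869 kJ/mol).
As > Be: period and group pull opposite ways; the across-period shift dominates (947 vs 900 kJ/mol).
Note the exception: Be has a higher first ionization energy than B, contrary to the simple trend — removing B's lone 2p electron is easier than breaking Be's filled 2s².
For reference (kJ/mol): Be 900, B 801, As 947, Te 869.
So from lowest to highest: B < Te < Be < As.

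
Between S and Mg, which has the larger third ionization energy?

After 2 electrons have been removed, what remains? S²⁺ still has 4 valence electrons; Mg²⁺ is the bare [Ne] core.
Core electrons are held far more tightly than valence electrons, so Mg tops the IE_3 order.
Approximate IE_3 values (kJ/mol): S 3357, Mg 7733.
Hence IE_3: S < Mg.

Mg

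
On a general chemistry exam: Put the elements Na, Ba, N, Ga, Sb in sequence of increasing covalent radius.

Moving right in a period, electrons are added to the same shell under a stronger nuclear pull, so atoms get smaller; moving down, a new shell is opened and atoms get larger.
Neither a single period nor a single group — weigh both effects.
Ga > N: both effects reinforce here, so Ga is clearly the larger of the two.
Sb > Ga: period and group pull opposite ways; the down-group shift dominates (140 vs 124 pm).
Na > Sb: period and group pull opposite ways; the across-period shift dominates (155 vs 140 pm).
Ba > Na: the two effects oppose for this pair; the down-group effect wins (196 vs 155 pm).
For reference (pm): N 71, Na 155, Ga 124, Sb 140, Ba 196.
So from smallest to largest: N < Ga < Sb < Na < Ba.

N < Ga < Sb < Na < Ba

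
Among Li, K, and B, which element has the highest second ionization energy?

Li

The second ionization energy removes an electron from the +1 ion. For each element: Li⁺ is the bare [He] core; K⁺ is the bare [Ar] core; B⁺ still has 2 valence electrons.
Pulling an electron out of a noble-gas core costs far more than removing a remaining valence electron, so K and Li sit at the high end of IE_2.
The numbers (kJ/mol): Li 7298, K 3052, B 2427.
Hence IE_2: B < K < Li.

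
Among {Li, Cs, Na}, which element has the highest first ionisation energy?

Li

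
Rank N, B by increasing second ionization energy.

The second ionization energy removes an electron from the +1 ion. For each element: N⁺ still has 4 valence electrons; B⁺ still has 2 valence electrons.
All are still removing valence electrons, so compare the +1 ions as you would atoms: IE_2 generally rises across a period (higher Z_eff) and falls down a group (larger shell), subject to the usual subshell exceptions.
Valence configurations: N⁺ [He]2s²2p², B⁺ [He]2s².
The numbers (kJ/mol): N 2856, B 2427.
So the second ionization energies run B < N.

B, N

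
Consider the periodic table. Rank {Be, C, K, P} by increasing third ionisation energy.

P < K < C < Be

IE_3 is the cost of taking one more electron from the +2 cation: Be²⁺ is the bare [He] core; C²⁺ still has 2 valence electrons; K²⁺ is already 1 electron into the core; P²⁺ still has 3 valence electrons.
Usually core removal costs more than valence removal, but here the competition is close: a tightly held n=2 valence electron can cost more to remove than an n=3 core electron, so the actual values have to decide it.
Valence configurations: C²⁺ [He]2s², P²⁺ [Ne]3s²3p¹.
The numbers (kJ/mol): Be 14849, C 4620, K 4420, P 2914.
Putting it together, IE_3: P < K < C < Be.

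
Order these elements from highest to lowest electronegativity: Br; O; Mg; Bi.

Atoms toward the upper right of the periodic table pull bonding electrons most strongly.
Neither a single period nor a single group — weigh both effects.
Bi > Mg: period and group pull opposite ways; the across-period shift dominates (2.02 vs 1.31).
Br > Bi: both effects reinforce here, so Br is clearly the higher of the two.
O > Br: period and group pull opposite ways; the down-group shift dominates (3.44 vs 2.96).
Approximate values (Pauling): O 3.44, Mg 1.31, Br 2.96, Bi 2.02.
So from highest to lowest: O > Br > Bi > Mg.

O, Br, Bi, Mg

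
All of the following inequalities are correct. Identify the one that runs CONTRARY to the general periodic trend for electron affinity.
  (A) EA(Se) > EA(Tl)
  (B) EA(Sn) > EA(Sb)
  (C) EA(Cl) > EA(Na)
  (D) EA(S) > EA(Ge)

(B)

The general trend: electron affinity increases across a period and decreases down a group.
(A) Se (period 4, group 16) vs Tl (period 6, group 13): the stated order agrees with the simple trend.
(B) Sn (period 5, group 14) vs Sb (period 5, group 15): the stated order contradicts the simple trend.
(C) Cl (period 3, group 17) vs Na (period 3, group 1): the stated order agrees with the simple trend.
(D) S (period 3, group 16) vs Ge (period 4, group 14): the stated order agrees with the simple trend.
The exception is (B): adding an electron to Sb's half-filled 5p³ is unfavourable, so Sn has the more exothermic EA.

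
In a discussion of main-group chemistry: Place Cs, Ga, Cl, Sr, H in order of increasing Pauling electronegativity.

Cs, Sr, Ga, H, Cl

Atoms toward the upper right of the periodic table pull bonding electrons most strongly.
These span different periods and groups, so the two trends combine.
Sr > Cs: both effects reinforce here, so Sr is clearly the higher of the two.
Ga > Sr: relative to Sr, both the across-period and down-group shifts push Ga's electronegativity up.
H > Ga: period and group pull opposite ways; the down-group shift dominates (2.20 vs 1.81).
Cl > H: the two effects oppose for this pair; the across-period effect wins (3.16 vs 2.20).
Approximate values (Pauling): H 2.20, Cl 3.16, Ga 1.81, Sr 0.95, Cs 0.79.
So from lowest to highest: Cs < Sr < Ga < H < Cl.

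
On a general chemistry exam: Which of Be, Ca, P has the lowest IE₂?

Consider each +1 ion: Be⁺ still has 1 valence electron; Ca⁺ still has 1 valence electron; P⁺ still has 4 valence electrons.
All are still removing valence electrons, so compare the +1 ions as you would atoms: IE_2 generally rises across a period (higher Z_eff) and falls down a group (larger shell), subject to the usual subshell exceptions.
Valence configurations: Be⁺ [He]2s¹, Ca⁺ [Ar]4s¹, P⁺ [Ne]3s²3p².
Tabulated IE_2 (kJ/mol): Be 1757, Ca 1145, P 1907.
Hence IE_2: Ca < Be < P.

Ca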